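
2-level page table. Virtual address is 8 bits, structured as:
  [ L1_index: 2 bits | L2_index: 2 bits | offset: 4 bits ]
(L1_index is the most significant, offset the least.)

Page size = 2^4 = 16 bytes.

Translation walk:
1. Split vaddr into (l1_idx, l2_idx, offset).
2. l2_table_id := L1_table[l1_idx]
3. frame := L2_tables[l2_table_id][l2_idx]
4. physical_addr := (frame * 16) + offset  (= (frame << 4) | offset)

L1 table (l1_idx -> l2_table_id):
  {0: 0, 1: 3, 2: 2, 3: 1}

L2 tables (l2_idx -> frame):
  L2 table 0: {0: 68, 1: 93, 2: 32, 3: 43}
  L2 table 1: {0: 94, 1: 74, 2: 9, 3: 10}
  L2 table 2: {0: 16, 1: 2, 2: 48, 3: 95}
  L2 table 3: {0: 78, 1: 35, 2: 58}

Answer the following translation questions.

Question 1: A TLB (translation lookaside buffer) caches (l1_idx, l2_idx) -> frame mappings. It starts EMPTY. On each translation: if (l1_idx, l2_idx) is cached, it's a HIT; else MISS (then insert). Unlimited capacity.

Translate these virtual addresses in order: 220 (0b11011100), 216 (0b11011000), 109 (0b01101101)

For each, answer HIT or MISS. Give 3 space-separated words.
vaddr=220: (3,1) not in TLB -> MISS, insert
vaddr=216: (3,1) in TLB -> HIT
vaddr=109: (1,2) not in TLB -> MISS, insert

Answer: MISS HIT MISS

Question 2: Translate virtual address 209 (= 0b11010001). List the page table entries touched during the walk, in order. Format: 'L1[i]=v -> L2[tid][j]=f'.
vaddr = 209 = 0b11010001
Split: l1_idx=3, l2_idx=1, offset=1

Answer: L1[3]=1 -> L2[1][1]=74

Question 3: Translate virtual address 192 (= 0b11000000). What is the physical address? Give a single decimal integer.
vaddr = 192 = 0b11000000
Split: l1_idx=3, l2_idx=0, offset=0
L1[3] = 1
L2[1][0] = 94
paddr = 94 * 16 + 0 = 1504

Answer: 1504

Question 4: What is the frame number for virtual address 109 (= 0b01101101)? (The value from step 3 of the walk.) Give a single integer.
vaddr = 109: l1_idx=1, l2_idx=2
L1[1] = 3; L2[3][2] = 58

Answer: 58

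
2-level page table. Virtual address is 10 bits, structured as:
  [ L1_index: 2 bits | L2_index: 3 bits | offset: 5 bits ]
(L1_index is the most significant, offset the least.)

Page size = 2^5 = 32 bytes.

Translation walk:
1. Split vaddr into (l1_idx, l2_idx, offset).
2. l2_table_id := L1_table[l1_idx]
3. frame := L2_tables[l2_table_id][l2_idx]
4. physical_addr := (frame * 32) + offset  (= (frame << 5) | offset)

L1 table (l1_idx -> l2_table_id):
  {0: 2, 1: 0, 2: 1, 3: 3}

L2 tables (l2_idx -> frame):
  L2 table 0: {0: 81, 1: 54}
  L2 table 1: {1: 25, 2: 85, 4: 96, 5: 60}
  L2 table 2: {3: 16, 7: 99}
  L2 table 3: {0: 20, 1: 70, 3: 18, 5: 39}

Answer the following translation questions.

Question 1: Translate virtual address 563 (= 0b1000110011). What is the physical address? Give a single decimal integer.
Answer: 819

Derivation:
vaddr = 563 = 0b1000110011
Split: l1_idx=2, l2_idx=1, offset=19
L1[2] = 1
L2[1][1] = 25
paddr = 25 * 32 + 19 = 819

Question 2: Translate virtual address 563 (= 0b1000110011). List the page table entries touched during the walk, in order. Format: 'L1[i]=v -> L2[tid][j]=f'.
Answer: L1[2]=1 -> L2[1][1]=25

Derivation:
vaddr = 563 = 0b1000110011
Split: l1_idx=2, l2_idx=1, offset=19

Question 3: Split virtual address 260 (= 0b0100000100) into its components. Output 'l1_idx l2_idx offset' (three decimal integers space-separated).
vaddr = 260 = 0b0100000100
  top 2 bits -> l1_idx = 1
  next 3 bits -> l2_idx = 0
  bottom 5 bits -> offset = 4

Answer: 1 0 4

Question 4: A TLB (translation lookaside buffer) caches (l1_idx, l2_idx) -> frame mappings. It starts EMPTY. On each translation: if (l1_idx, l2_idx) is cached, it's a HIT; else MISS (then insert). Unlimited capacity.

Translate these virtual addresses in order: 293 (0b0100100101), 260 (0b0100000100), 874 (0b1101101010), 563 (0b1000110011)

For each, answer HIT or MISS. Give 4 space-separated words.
Answer: MISS MISS MISS MISS

Derivation:
vaddr=293: (1,1) not in TLB -> MISS, insert
vaddr=260: (1,0) not in TLB -> MISS, insert
vaddr=874: (3,3) not in TLB -> MISS, insert
vaddr=563: (2,1) not in TLB -> MISS, insert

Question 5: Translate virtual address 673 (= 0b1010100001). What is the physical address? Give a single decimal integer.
Answer: 1921

Derivation:
vaddr = 673 = 0b1010100001
Split: l1_idx=2, l2_idx=5, offset=1
L1[2] = 1
L2[1][5] = 60
paddr = 60 * 32 + 1 = 1921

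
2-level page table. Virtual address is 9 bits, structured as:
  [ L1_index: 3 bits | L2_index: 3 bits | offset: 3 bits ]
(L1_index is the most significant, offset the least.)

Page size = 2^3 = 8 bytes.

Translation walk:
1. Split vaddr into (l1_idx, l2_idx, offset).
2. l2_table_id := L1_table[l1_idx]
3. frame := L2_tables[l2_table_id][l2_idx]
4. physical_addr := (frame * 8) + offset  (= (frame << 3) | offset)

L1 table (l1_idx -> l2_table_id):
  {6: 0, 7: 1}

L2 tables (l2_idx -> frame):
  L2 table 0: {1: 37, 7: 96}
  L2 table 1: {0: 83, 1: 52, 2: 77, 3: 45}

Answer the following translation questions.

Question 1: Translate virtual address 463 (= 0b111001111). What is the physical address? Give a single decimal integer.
Answer: 423

Derivation:
vaddr = 463 = 0b111001111
Split: l1_idx=7, l2_idx=1, offset=7
L1[7] = 1
L2[1][1] = 52
paddr = 52 * 8 + 7 = 423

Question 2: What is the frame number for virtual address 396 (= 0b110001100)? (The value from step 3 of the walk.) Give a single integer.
vaddr = 396: l1_idx=6, l2_idx=1
L1[6] = 0; L2[0][1] = 37

Answer: 37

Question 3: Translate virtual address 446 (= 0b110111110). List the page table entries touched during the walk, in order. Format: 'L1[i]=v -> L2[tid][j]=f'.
vaddr = 446 = 0b110111110
Split: l1_idx=6, l2_idx=7, offset=6

Answer: L1[6]=0 -> L2[0][7]=96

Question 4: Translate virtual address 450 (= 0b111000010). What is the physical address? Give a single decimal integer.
vaddr = 450 = 0b111000010
Split: l1_idx=7, l2_idx=0, offset=2
L1[7] = 1
L2[1][0] = 83
paddr = 83 * 8 + 2 = 666

Answer: 666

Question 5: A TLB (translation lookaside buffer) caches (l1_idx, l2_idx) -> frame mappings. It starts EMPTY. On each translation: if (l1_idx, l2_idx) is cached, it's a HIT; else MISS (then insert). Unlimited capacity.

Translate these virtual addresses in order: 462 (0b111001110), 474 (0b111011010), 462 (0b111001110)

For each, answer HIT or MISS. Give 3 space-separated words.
vaddr=462: (7,1) not in TLB -> MISS, insert
vaddr=474: (7,3) not in TLB -> MISS, insert
vaddr=462: (7,1) in TLB -> HIT

Answer: MISS MISS HIT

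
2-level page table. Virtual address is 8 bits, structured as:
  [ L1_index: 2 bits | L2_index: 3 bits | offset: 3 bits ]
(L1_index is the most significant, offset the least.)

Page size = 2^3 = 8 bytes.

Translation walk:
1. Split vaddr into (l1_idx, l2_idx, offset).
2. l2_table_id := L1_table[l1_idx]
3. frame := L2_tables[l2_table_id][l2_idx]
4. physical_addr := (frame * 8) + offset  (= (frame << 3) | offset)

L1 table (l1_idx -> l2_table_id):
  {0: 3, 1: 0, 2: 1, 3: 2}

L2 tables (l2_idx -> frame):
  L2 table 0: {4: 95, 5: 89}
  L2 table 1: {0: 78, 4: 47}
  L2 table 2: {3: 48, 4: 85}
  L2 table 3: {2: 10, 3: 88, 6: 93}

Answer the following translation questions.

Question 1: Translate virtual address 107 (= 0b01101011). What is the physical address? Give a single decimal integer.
Answer: 715

Derivation:
vaddr = 107 = 0b01101011
Split: l1_idx=1, l2_idx=5, offset=3
L1[1] = 0
L2[0][5] = 89
paddr = 89 * 8 + 3 = 715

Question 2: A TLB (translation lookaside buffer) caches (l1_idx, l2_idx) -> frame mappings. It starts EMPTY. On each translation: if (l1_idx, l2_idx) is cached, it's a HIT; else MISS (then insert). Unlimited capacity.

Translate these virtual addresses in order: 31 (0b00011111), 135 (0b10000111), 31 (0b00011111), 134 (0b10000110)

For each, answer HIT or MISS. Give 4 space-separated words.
Answer: MISS MISS HIT HIT

Derivation:
vaddr=31: (0,3) not in TLB -> MISS, insert
vaddr=135: (2,0) not in TLB -> MISS, insert
vaddr=31: (0,3) in TLB -> HIT
vaddr=134: (2,0) in TLB -> HIT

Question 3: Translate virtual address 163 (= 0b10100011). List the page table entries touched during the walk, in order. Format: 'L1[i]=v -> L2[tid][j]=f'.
Answer: L1[2]=1 -> L2[1][4]=47

Derivation:
vaddr = 163 = 0b10100011
Split: l1_idx=2, l2_idx=4, offset=3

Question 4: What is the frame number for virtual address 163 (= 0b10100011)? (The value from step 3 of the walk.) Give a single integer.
Answer: 47

Derivation:
vaddr = 163: l1_idx=2, l2_idx=4
L1[2] = 1; L2[1][4] = 47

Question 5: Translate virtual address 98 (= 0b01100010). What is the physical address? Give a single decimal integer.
vaddr = 98 = 0b01100010
Split: l1_idx=1, l2_idx=4, offset=2
L1[1] = 0
L2[0][4] = 95
paddr = 95 * 8 + 2 = 762

Answer: 762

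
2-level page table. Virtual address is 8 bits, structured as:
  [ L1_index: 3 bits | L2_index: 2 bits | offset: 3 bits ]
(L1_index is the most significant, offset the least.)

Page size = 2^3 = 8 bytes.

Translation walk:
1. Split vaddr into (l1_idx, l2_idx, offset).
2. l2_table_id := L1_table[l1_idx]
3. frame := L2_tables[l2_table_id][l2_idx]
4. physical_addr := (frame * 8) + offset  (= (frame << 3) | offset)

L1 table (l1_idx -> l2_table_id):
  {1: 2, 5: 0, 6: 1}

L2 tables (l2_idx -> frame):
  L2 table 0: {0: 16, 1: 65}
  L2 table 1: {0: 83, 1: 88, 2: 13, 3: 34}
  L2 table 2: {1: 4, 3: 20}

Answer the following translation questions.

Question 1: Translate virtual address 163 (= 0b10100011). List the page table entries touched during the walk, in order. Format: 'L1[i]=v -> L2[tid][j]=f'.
Answer: L1[5]=0 -> L2[0][0]=16

Derivation:
vaddr = 163 = 0b10100011
Split: l1_idx=5, l2_idx=0, offset=3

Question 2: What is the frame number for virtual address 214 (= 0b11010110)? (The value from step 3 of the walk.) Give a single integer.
Answer: 13

Derivation:
vaddr = 214: l1_idx=6, l2_idx=2
L1[6] = 1; L2[1][2] = 13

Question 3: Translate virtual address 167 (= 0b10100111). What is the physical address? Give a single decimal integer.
vaddr = 167 = 0b10100111
Split: l1_idx=5, l2_idx=0, offset=7
L1[5] = 0
L2[0][0] = 16
paddr = 16 * 8 + 7 = 135

Answer: 135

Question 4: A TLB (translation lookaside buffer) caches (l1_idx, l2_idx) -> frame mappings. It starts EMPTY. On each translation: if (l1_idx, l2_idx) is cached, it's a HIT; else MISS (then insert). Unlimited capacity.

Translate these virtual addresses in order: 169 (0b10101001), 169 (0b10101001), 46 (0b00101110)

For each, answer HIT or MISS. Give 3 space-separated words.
Answer: MISS HIT MISS

Derivation:
vaddr=169: (5,1) not in TLB -> MISS, insert
vaddr=169: (5,1) in TLB -> HIT
vaddr=46: (1,1) not in TLB -> MISS, insert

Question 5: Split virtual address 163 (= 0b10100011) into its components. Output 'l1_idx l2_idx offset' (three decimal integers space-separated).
Answer: 5 0 3

Derivation:
vaddr = 163 = 0b10100011
  top 3 bits -> l1_idx = 5
  next 2 bits -> l2_idx = 0
  bottom 3 bits -> offset = 3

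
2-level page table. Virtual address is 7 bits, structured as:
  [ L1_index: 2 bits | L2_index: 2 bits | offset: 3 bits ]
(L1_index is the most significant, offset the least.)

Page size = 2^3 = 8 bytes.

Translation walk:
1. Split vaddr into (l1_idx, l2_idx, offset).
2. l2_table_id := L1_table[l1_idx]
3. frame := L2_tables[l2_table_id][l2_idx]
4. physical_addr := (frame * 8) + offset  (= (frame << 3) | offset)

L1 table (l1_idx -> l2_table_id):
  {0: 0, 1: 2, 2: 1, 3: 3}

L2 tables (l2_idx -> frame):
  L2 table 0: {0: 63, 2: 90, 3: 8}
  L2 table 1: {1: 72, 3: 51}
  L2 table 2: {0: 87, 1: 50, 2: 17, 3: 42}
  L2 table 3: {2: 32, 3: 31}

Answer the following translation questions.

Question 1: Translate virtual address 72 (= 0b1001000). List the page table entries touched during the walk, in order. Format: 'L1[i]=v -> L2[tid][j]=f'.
vaddr = 72 = 0b1001000
Split: l1_idx=2, l2_idx=1, offset=0

Answer: L1[2]=1 -> L2[1][1]=72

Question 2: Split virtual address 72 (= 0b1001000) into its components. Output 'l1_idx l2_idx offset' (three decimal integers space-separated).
vaddr = 72 = 0b1001000
  top 2 bits -> l1_idx = 2
  next 2 bits -> l2_idx = 1
  bottom 3 bits -> offset = 0

Answer: 2 1 0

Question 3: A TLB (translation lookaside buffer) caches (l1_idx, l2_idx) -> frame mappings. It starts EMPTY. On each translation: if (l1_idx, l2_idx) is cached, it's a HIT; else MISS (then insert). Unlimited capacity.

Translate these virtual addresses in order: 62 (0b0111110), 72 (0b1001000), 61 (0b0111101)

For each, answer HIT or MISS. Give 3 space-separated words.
vaddr=62: (1,3) not in TLB -> MISS, insert
vaddr=72: (2,1) not in TLB -> MISS, insert
vaddr=61: (1,3) in TLB -> HIT

Answer: MISS MISS HIT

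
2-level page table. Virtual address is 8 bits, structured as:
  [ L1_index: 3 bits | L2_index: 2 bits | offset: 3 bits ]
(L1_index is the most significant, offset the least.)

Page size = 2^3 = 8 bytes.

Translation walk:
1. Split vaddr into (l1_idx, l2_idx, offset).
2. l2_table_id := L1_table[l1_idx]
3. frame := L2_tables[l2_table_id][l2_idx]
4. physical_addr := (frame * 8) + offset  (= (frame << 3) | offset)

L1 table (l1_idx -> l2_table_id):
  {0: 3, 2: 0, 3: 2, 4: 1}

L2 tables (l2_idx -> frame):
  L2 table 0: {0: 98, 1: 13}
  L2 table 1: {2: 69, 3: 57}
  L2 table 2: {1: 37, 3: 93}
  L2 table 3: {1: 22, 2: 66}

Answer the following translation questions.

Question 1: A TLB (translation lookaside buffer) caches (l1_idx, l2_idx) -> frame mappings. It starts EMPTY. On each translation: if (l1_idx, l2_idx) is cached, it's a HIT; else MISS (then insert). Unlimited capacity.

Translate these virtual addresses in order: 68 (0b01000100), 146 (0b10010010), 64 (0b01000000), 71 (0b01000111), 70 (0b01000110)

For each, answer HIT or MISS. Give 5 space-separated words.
vaddr=68: (2,0) not in TLB -> MISS, insert
vaddr=146: (4,2) not in TLB -> MISS, insert
vaddr=64: (2,0) in TLB -> HIT
vaddr=71: (2,0) in TLB -> HIT
vaddr=70: (2,0) in TLB -> HIT

Answer: MISS MISS HIT HIT HIT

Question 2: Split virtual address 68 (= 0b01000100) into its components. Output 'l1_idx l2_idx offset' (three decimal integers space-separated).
vaddr = 68 = 0b01000100
  top 3 bits -> l1_idx = 2
  next 2 bits -> l2_idx = 0
  bottom 3 bits -> offset = 4

Answer: 2 0 4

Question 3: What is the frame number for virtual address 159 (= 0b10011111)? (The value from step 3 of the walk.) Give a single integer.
vaddr = 159: l1_idx=4, l2_idx=3
L1[4] = 1; L2[1][3] = 57

Answer: 57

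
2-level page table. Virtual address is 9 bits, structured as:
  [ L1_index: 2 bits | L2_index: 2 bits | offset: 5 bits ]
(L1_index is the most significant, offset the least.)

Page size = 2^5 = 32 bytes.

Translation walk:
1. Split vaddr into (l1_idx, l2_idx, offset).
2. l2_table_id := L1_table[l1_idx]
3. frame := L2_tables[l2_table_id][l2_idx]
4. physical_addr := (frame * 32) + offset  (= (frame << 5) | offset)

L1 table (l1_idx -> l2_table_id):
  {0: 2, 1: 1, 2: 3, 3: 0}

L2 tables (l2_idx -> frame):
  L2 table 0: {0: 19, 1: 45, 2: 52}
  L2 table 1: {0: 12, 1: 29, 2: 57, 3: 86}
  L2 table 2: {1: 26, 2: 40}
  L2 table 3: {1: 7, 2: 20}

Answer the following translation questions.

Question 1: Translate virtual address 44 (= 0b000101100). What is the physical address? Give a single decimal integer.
vaddr = 44 = 0b000101100
Split: l1_idx=0, l2_idx=1, offset=12
L1[0] = 2
L2[2][1] = 26
paddr = 26 * 32 + 12 = 844

Answer: 844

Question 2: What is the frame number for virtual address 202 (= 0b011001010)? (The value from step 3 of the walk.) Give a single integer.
Answer: 57

Derivation:
vaddr = 202: l1_idx=1, l2_idx=2
L1[1] = 1; L2[1][2] = 57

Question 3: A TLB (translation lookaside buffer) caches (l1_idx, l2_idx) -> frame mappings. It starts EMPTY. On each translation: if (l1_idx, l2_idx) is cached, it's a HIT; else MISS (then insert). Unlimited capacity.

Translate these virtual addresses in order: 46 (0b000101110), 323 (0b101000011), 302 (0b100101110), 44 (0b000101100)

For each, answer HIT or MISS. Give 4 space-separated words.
vaddr=46: (0,1) not in TLB -> MISS, insert
vaddr=323: (2,2) not in TLB -> MISS, insert
vaddr=302: (2,1) not in TLB -> MISS, insert
vaddr=44: (0,1) in TLB -> HIT

Answer: MISS MISS MISS HIT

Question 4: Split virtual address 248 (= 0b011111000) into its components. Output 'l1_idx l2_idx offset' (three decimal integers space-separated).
Answer: 1 3 24

Derivation:
vaddr = 248 = 0b011111000
  top 2 bits -> l1_idx = 1
  next 2 bits -> l2_idx = 3
  bottom 5 bits -> offset = 24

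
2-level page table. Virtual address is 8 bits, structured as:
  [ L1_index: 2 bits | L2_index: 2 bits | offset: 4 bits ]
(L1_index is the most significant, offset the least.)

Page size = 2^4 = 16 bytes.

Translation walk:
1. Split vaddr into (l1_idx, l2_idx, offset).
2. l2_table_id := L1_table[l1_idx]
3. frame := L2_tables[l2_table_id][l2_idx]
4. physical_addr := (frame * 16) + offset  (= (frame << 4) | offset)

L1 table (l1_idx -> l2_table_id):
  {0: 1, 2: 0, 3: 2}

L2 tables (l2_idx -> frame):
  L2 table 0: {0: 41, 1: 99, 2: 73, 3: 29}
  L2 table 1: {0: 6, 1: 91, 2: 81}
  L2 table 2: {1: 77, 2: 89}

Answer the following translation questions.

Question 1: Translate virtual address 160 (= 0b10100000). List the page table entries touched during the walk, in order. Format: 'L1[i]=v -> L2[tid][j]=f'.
vaddr = 160 = 0b10100000
Split: l1_idx=2, l2_idx=2, offset=0

Answer: L1[2]=0 -> L2[0][2]=73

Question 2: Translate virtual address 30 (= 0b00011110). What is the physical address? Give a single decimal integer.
vaddr = 30 = 0b00011110
Split: l1_idx=0, l2_idx=1, offset=14
L1[0] = 1
L2[1][1] = 91
paddr = 91 * 16 + 14 = 1470

Answer: 1470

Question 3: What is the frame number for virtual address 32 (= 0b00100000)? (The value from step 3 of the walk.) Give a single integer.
vaddr = 32: l1_idx=0, l2_idx=2
L1[0] = 1; L2[1][2] = 81

Answer: 81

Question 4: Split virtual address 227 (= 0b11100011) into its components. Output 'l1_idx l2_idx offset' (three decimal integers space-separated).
Answer: 3 2 3

Derivation:
vaddr = 227 = 0b11100011
  top 2 bits -> l1_idx = 3
  next 2 bits -> l2_idx = 2
  bottom 4 bits -> offset = 3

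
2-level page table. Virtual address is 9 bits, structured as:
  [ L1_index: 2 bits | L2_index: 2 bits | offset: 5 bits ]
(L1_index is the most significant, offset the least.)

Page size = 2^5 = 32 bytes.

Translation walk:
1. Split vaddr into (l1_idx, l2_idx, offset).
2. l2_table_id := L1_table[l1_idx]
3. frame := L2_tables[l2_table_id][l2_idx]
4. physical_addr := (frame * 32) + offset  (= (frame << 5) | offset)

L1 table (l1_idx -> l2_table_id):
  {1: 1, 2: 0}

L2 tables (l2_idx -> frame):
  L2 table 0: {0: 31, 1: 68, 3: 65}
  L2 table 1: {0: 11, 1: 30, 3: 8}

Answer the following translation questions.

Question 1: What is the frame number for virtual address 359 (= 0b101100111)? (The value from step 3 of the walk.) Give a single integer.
vaddr = 359: l1_idx=2, l2_idx=3
L1[2] = 0; L2[0][3] = 65

Answer: 65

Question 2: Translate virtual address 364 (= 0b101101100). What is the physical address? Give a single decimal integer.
Answer: 2092

Derivation:
vaddr = 364 = 0b101101100
Split: l1_idx=2, l2_idx=3, offset=12
L1[2] = 0
L2[0][3] = 65
paddr = 65 * 32 + 12 = 2092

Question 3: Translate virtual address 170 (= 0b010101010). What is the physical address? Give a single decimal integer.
Answer: 970

Derivation:
vaddr = 170 = 0b010101010
Split: l1_idx=1, l2_idx=1, offset=10
L1[1] = 1
L2[1][1] = 30
paddr = 30 * 32 + 10 = 970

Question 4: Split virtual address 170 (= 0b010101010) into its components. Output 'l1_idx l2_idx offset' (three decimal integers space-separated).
vaddr = 170 = 0b010101010
  top 2 bits -> l1_idx = 1
  next 2 bits -> l2_idx = 1
  bottom 5 bits -> offset = 10

Answer: 1 1 10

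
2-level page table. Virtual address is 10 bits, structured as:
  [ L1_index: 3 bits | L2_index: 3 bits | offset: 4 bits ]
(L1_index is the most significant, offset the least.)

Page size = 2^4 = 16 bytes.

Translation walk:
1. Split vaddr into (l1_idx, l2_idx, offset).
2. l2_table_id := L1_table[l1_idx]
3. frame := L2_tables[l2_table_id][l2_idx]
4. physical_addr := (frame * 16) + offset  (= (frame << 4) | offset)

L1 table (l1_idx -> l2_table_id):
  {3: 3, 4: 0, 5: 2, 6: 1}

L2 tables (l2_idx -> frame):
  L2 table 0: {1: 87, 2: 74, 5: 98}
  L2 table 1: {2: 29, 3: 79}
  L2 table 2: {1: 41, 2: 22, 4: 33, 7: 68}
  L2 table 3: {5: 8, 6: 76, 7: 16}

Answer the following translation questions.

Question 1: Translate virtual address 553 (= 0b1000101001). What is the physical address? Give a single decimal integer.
vaddr = 553 = 0b1000101001
Split: l1_idx=4, l2_idx=2, offset=9
L1[4] = 0
L2[0][2] = 74
paddr = 74 * 16 + 9 = 1193

Answer: 1193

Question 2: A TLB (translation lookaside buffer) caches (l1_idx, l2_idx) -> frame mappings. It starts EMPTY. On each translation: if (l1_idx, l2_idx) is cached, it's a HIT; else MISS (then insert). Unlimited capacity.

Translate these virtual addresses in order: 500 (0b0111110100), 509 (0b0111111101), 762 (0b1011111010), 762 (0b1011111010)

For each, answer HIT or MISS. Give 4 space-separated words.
Answer: MISS HIT MISS HIT

Derivation:
vaddr=500: (3,7) not in TLB -> MISS, insert
vaddr=509: (3,7) in TLB -> HIT
vaddr=762: (5,7) not in TLB -> MISS, insert
vaddr=762: (5,7) in TLB -> HIT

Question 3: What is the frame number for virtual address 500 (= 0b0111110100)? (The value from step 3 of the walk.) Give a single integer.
vaddr = 500: l1_idx=3, l2_idx=7
L1[3] = 3; L2[3][7] = 16

Answer: 16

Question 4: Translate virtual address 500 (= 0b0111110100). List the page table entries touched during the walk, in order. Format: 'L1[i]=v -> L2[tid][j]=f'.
vaddr = 500 = 0b0111110100
Split: l1_idx=3, l2_idx=7, offset=4

Answer: L1[3]=3 -> L2[3][7]=16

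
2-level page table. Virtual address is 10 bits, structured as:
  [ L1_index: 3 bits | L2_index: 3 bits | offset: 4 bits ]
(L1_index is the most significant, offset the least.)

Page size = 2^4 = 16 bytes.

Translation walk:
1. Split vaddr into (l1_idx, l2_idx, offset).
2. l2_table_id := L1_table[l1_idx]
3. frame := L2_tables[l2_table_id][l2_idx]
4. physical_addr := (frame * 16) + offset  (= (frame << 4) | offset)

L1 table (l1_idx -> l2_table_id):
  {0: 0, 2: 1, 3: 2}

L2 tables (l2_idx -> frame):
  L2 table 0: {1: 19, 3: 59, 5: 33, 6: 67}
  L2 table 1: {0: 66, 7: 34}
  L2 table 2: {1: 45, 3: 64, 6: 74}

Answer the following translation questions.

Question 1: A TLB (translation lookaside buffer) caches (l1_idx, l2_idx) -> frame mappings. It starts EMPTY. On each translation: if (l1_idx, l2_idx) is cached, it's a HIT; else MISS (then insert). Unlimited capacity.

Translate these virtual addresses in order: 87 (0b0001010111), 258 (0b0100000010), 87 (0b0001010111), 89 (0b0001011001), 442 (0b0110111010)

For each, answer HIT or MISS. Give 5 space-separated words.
vaddr=87: (0,5) not in TLB -> MISS, insert
vaddr=258: (2,0) not in TLB -> MISS, insert
vaddr=87: (0,5) in TLB -> HIT
vaddr=89: (0,5) in TLB -> HIT
vaddr=442: (3,3) not in TLB -> MISS, insert

Answer: MISS MISS HIT HIT MISS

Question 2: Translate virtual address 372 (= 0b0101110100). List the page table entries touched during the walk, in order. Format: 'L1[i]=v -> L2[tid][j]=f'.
Answer: L1[2]=1 -> L2[1][7]=34

Derivation:
vaddr = 372 = 0b0101110100
Split: l1_idx=2, l2_idx=7, offset=4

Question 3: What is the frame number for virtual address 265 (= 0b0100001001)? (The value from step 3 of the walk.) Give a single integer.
Answer: 66

Derivation:
vaddr = 265: l1_idx=2, l2_idx=0
L1[2] = 1; L2[1][0] = 66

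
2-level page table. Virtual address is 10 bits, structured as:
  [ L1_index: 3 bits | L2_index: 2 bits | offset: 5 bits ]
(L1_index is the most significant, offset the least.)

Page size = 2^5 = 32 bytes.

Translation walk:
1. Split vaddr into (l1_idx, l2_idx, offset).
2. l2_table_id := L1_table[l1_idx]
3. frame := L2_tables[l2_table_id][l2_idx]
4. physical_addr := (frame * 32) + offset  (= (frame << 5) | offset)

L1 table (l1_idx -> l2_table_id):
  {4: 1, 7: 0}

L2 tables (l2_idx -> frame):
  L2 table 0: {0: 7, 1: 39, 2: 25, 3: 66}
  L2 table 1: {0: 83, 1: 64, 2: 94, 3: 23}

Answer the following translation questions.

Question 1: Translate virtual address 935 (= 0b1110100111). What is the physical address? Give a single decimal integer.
Answer: 1255

Derivation:
vaddr = 935 = 0b1110100111
Split: l1_idx=7, l2_idx=1, offset=7
L1[7] = 0
L2[0][1] = 39
paddr = 39 * 32 + 7 = 1255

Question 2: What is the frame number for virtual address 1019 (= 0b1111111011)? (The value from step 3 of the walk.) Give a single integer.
vaddr = 1019: l1_idx=7, l2_idx=3
L1[7] = 0; L2[0][3] = 66

Answer: 66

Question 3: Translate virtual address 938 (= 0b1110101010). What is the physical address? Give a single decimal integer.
vaddr = 938 = 0b1110101010
Split: l1_idx=7, l2_idx=1, offset=10
L1[7] = 0
L2[0][1] = 39
paddr = 39 * 32 + 10 = 1258

Answer: 1258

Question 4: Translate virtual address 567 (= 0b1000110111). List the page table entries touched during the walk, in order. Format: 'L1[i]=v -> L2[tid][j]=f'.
vaddr = 567 = 0b1000110111
Split: l1_idx=4, l2_idx=1, offset=23

Answer: L1[4]=1 -> L2[1][1]=64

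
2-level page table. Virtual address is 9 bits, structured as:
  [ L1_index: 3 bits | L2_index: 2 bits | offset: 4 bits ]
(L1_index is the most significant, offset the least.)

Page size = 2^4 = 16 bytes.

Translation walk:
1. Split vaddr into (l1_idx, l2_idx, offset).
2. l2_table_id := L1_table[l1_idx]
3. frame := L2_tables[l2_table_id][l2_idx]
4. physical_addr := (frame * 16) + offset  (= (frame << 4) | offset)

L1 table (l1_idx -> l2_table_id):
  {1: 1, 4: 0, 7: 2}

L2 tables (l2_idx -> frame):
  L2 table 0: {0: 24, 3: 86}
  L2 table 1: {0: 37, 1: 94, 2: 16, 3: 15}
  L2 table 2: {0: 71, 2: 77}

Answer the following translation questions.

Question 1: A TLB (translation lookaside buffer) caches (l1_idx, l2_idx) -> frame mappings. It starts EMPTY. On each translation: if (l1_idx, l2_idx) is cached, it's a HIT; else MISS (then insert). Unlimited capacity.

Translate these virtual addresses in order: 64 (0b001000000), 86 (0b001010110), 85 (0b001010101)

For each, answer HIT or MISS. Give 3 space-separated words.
vaddr=64: (1,0) not in TLB -> MISS, insert
vaddr=86: (1,1) not in TLB -> MISS, insert
vaddr=85: (1,1) in TLB -> HIT

Answer: MISS MISS HIT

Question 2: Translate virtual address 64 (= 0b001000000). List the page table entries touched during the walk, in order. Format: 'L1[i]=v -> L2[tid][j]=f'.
Answer: L1[1]=1 -> L2[1][0]=37

Derivation:
vaddr = 64 = 0b001000000
Split: l1_idx=1, l2_idx=0, offset=0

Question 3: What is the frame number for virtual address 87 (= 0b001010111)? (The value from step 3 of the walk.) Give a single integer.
vaddr = 87: l1_idx=1, l2_idx=1
L1[1] = 1; L2[1][1] = 94

Answer: 94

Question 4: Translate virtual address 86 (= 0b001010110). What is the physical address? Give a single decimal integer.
Answer: 1510

Derivation:
vaddr = 86 = 0b001010110
Split: l1_idx=1, l2_idx=1, offset=6
L1[1] = 1
L2[1][1] = 94
paddr = 94 * 16 + 6 = 1510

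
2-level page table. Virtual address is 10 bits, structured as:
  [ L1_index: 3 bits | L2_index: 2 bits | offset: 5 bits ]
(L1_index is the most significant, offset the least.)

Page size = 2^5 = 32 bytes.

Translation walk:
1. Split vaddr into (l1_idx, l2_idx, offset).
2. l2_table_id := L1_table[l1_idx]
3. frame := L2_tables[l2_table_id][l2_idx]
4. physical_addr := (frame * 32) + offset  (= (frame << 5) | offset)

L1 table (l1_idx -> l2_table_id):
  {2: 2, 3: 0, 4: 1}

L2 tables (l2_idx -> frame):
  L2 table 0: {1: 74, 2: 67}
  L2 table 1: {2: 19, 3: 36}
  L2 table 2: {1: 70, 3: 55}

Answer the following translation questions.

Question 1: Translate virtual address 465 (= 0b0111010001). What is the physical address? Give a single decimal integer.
vaddr = 465 = 0b0111010001
Split: l1_idx=3, l2_idx=2, offset=17
L1[3] = 0
L2[0][2] = 67
paddr = 67 * 32 + 17 = 2161

Answer: 2161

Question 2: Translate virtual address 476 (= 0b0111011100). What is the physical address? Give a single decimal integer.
Answer: 2172

Derivation:
vaddr = 476 = 0b0111011100
Split: l1_idx=3, l2_idx=2, offset=28
L1[3] = 0
L2[0][2] = 67
paddr = 67 * 32 + 28 = 2172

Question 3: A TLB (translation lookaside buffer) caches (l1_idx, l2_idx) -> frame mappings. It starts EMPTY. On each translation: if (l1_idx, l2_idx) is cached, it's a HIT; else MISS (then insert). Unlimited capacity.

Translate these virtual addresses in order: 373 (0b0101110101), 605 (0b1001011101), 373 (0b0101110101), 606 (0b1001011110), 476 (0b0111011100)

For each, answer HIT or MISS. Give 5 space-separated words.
vaddr=373: (2,3) not in TLB -> MISS, insert
vaddr=605: (4,2) not in TLB -> MISS, insert
vaddr=373: (2,3) in TLB -> HIT
vaddr=606: (4,2) in TLB -> HIT
vaddr=476: (3,2) not in TLB -> MISS, insert

Answer: MISS MISS HIT HIT MISS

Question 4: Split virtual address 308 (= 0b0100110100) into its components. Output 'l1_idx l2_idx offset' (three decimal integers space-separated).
vaddr = 308 = 0b0100110100
  top 3 bits -> l1_idx = 2
  next 2 bits -> l2_idx = 1
  bottom 5 bits -> offset = 20

Answer: 2 1 20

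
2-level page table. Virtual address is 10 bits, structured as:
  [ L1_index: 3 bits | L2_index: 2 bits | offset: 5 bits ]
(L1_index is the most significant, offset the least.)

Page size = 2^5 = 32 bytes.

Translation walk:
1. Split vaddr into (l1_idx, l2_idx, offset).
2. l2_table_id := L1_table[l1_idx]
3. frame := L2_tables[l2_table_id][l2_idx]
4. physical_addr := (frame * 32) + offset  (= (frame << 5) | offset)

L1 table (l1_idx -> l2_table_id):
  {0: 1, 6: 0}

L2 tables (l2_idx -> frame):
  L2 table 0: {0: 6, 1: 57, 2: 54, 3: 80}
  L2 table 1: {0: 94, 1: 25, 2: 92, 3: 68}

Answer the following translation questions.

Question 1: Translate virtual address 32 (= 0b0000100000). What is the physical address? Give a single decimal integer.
Answer: 800

Derivation:
vaddr = 32 = 0b0000100000
Split: l1_idx=0, l2_idx=1, offset=0
L1[0] = 1
L2[1][1] = 25
paddr = 25 * 32 + 0 = 800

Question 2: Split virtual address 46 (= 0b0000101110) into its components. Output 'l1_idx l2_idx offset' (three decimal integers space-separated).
vaddr = 46 = 0b0000101110
  top 3 bits -> l1_idx = 0
  next 2 bits -> l2_idx = 1
  bottom 5 bits -> offset = 14

Answer: 0 1 14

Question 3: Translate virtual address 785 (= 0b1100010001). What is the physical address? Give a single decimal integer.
vaddr = 785 = 0b1100010001
Split: l1_idx=6, l2_idx=0, offset=17
L1[6] = 0
L2[0][0] = 6
paddr = 6 * 32 + 17 = 209

Answer: 209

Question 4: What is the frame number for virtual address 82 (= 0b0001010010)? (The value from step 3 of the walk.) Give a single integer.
Answer: 92

Derivation:
vaddr = 82: l1_idx=0, l2_idx=2
L1[0] = 1; L2[1][2] = 92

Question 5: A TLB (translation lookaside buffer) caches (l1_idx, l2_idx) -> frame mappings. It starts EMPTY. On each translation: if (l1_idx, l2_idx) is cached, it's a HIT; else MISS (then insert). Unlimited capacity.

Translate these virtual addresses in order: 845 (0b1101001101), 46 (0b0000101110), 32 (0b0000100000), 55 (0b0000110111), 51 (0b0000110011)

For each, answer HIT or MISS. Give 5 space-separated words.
vaddr=845: (6,2) not in TLB -> MISS, insert
vaddr=46: (0,1) not in TLB -> MISS, insert
vaddr=32: (0,1) in TLB -> HIT
vaddr=55: (0,1) in TLB -> HIT
vaddr=51: (0,1) in TLB -> HIT

Answer: MISS MISS HIT HIT HIT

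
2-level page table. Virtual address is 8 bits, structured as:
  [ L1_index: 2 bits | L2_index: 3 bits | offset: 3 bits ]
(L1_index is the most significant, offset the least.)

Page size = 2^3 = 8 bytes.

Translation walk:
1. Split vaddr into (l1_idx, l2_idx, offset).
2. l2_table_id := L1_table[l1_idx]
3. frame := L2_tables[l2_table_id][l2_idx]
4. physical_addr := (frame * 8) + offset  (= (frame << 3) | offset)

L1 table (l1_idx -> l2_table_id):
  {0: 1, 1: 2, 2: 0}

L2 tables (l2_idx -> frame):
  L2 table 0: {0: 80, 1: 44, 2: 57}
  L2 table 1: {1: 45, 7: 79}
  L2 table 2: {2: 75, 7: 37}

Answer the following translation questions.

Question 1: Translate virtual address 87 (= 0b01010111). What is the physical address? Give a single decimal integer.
Answer: 607

Derivation:
vaddr = 87 = 0b01010111
Split: l1_idx=1, l2_idx=2, offset=7
L1[1] = 2
L2[2][2] = 75
paddr = 75 * 8 + 7 = 607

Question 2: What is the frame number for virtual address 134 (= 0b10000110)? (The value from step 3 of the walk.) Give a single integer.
Answer: 80

Derivation:
vaddr = 134: l1_idx=2, l2_idx=0
L1[2] = 0; L2[0][0] = 80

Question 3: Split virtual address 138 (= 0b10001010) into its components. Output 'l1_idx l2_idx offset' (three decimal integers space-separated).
vaddr = 138 = 0b10001010
  top 2 bits -> l1_idx = 2
  next 3 bits -> l2_idx = 1
  bottom 3 bits -> offset = 2

Answer: 2 1 2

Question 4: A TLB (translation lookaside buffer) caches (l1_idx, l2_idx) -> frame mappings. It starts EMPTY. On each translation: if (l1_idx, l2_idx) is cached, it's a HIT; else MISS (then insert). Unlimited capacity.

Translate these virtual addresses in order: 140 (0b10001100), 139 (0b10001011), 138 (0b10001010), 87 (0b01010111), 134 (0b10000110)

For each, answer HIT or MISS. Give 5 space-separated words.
vaddr=140: (2,1) not in TLB -> MISS, insert
vaddr=139: (2,1) in TLB -> HIT
vaddr=138: (2,1) in TLB -> HIT
vaddr=87: (1,2) not in TLB -> MISS, insert
vaddr=134: (2,0) not in TLB -> MISS, insert

Answer: MISS HIT HIT MISS MISS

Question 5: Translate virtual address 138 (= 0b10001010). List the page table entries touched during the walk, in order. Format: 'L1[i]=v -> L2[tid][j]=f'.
vaddr = 138 = 0b10001010
Split: l1_idx=2, l2_idx=1, offset=2

Answer: L1[2]=0 -> L2[0][1]=44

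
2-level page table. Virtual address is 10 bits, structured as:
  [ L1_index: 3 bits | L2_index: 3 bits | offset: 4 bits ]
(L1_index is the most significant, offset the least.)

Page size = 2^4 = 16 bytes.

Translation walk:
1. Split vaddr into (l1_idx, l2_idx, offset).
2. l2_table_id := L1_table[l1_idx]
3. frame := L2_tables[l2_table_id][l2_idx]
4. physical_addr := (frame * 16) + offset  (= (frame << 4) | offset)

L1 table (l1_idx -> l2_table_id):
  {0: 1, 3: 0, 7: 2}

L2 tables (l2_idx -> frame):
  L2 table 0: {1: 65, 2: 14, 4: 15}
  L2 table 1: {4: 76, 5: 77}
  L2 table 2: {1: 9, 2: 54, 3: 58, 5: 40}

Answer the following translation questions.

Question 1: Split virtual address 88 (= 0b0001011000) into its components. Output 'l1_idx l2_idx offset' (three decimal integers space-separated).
vaddr = 88 = 0b0001011000
  top 3 bits -> l1_idx = 0
  next 3 bits -> l2_idx = 5
  bottom 4 bits -> offset = 8

Answer: 0 5 8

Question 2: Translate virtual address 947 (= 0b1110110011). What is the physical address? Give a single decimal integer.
vaddr = 947 = 0b1110110011
Split: l1_idx=7, l2_idx=3, offset=3
L1[7] = 2
L2[2][3] = 58
paddr = 58 * 16 + 3 = 931

Answer: 931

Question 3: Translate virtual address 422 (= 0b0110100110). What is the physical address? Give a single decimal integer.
Answer: 230

Derivation:
vaddr = 422 = 0b0110100110
Split: l1_idx=3, l2_idx=2, offset=6
L1[3] = 0
L2[0][2] = 14
paddr = 14 * 16 + 6 = 230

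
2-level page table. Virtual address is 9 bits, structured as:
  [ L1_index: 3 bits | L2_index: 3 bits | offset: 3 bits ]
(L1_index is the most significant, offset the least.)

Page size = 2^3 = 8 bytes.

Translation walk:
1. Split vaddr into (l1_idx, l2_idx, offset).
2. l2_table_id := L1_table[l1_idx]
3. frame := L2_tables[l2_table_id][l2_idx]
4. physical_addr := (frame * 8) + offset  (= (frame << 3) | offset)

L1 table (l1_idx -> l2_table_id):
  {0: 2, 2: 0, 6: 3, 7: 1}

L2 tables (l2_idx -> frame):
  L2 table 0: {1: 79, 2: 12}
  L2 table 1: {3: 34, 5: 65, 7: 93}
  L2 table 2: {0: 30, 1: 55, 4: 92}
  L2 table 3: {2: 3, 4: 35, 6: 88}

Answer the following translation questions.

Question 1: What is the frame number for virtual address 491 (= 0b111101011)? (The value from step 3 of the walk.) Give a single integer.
vaddr = 491: l1_idx=7, l2_idx=5
L1[7] = 1; L2[1][5] = 65

Answer: 65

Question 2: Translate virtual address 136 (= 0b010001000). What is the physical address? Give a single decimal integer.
vaddr = 136 = 0b010001000
Split: l1_idx=2, l2_idx=1, offset=0
L1[2] = 0
L2[0][1] = 79
paddr = 79 * 8 + 0 = 632

Answer: 632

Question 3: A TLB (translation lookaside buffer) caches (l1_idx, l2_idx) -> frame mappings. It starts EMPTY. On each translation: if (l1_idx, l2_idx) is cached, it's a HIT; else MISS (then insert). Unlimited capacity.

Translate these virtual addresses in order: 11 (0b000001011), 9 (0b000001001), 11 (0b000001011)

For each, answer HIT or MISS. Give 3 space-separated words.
vaddr=11: (0,1) not in TLB -> MISS, insert
vaddr=9: (0,1) in TLB -> HIT
vaddr=11: (0,1) in TLB -> HIT

Answer: MISS HIT HIT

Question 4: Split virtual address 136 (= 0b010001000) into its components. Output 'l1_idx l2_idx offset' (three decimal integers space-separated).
vaddr = 136 = 0b010001000
  top 3 bits -> l1_idx = 2
  next 3 bits -> l2_idx = 1
  bottom 3 bits -> offset = 0

Answer: 2 1 0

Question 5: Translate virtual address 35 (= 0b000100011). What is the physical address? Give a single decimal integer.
vaddr = 35 = 0b000100011
Split: l1_idx=0, l2_idx=4, offset=3
L1[0] = 2
L2[2][4] = 92
paddr = 92 * 8 + 3 = 739

Answer: 739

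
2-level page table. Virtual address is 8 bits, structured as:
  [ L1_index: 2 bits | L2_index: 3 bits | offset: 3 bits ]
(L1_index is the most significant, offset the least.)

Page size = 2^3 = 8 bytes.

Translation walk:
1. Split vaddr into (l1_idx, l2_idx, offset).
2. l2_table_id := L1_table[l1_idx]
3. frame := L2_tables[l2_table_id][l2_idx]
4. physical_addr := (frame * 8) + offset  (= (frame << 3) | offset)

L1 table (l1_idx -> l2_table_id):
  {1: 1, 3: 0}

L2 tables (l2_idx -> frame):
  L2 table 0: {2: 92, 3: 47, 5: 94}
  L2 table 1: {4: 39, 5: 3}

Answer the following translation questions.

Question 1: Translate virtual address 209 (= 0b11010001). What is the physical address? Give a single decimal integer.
vaddr = 209 = 0b11010001
Split: l1_idx=3, l2_idx=2, offset=1
L1[3] = 0
L2[0][2] = 92
paddr = 92 * 8 + 1 = 737

Answer: 737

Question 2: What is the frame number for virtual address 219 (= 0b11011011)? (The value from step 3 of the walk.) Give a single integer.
vaddr = 219: l1_idx=3, l2_idx=3
L1[3] = 0; L2[0][3] = 47

Answer: 47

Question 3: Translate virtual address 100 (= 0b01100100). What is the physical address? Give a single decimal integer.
Answer: 316

Derivation:
vaddr = 100 = 0b01100100
Split: l1_idx=1, l2_idx=4, offset=4
L1[1] = 1
L2[1][4] = 39
paddr = 39 * 8 + 4 = 316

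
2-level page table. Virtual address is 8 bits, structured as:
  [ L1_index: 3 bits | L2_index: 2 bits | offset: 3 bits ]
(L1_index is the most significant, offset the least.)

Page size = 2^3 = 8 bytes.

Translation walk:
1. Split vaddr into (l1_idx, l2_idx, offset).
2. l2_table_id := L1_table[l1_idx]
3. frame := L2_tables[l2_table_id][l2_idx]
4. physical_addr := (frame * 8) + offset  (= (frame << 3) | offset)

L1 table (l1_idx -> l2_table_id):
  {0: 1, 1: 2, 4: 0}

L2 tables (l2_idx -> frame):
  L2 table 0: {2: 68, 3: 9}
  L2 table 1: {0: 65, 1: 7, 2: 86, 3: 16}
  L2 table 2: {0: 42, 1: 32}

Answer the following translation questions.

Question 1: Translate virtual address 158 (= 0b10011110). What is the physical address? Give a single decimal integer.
vaddr = 158 = 0b10011110
Split: l1_idx=4, l2_idx=3, offset=6
L1[4] = 0
L2[0][3] = 9
paddr = 9 * 8 + 6 = 78

Answer: 78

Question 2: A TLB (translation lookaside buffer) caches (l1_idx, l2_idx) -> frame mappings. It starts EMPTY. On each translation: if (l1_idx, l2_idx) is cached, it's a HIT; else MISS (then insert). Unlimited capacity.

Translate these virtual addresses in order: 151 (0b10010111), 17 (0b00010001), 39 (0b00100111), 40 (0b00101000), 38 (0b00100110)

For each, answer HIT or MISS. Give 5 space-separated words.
Answer: MISS MISS MISS MISS HIT

Derivation:
vaddr=151: (4,2) not in TLB -> MISS, insert
vaddr=17: (0,2) not in TLB -> MISS, insert
vaddr=39: (1,0) not in TLB -> MISS, insert
vaddr=40: (1,1) not in TLB -> MISS, insert
vaddr=38: (1,0) in TLB -> HIT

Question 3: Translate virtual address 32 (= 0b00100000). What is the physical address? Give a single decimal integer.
Answer: 336

Derivation:
vaddr = 32 = 0b00100000
Split: l1_idx=1, l2_idx=0, offset=0
L1[1] = 2
L2[2][0] = 42
paddr = 42 * 8 + 0 = 336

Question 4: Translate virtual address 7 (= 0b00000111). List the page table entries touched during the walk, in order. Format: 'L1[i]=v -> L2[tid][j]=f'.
Answer: L1[0]=1 -> L2[1][0]=65

Derivation:
vaddr = 7 = 0b00000111
Split: l1_idx=0, l2_idx=0, offset=7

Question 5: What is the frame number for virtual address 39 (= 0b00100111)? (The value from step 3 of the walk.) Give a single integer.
vaddr = 39: l1_idx=1, l2_idx=0
L1[1] = 2; L2[2][0] = 42

Answer: 42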